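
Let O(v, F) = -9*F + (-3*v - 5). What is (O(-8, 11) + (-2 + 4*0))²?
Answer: 6724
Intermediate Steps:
O(v, F) = -5 - 9*F - 3*v (O(v, F) = -9*F + (-5 - 3*v) = -5 - 9*F - 3*v)
(O(-8, 11) + (-2 + 4*0))² = ((-5 - 9*11 - 3*(-8)) + (-2 + 4*0))² = ((-5 - 99 + 24) + (-2 + 0))² = (-80 - 2)² = (-82)² = 6724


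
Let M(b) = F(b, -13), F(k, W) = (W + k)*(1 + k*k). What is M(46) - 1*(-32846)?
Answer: 102707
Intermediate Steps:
F(k, W) = (1 + k²)*(W + k) (F(k, W) = (W + k)*(1 + k²) = (1 + k²)*(W + k))
M(b) = -13 + b + b³ - 13*b²
M(46) - 1*(-32846) = (-13 + 46 + 46³ - 13*46²) - 1*(-32846) = (-13 + 46 + 97336 - 13*2116) + 32846 = (-13 + 46 + 97336 - 27508) + 32846 = 69861 + 32846 = 102707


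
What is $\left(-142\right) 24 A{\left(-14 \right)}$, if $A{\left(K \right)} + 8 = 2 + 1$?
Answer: $17040$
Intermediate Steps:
$A{\left(K \right)} = -5$ ($A{\left(K \right)} = -8 + \left(2 + 1\right) = -8 + 3 = -5$)
$\left(-142\right) 24 A{\left(-14 \right)} = \left(-142\right) 24 \left(-5\right) = \left(-3408\right) \left(-5\right) = 17040$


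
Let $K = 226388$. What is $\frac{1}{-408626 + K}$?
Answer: $- \frac{1}{182238} \approx -5.4873 \cdot 10^{-6}$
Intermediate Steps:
$\frac{1}{-408626 + K} = \frac{1}{-408626 + 226388} = \frac{1}{-182238} = - \frac{1}{182238}$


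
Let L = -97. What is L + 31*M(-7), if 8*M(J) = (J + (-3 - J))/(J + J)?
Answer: -10771/112 ≈ -96.170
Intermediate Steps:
M(J) = -3/(16*J) (M(J) = ((J + (-3 - J))/(J + J))/8 = (-3*1/(2*J))/8 = (-3/(2*J))/8 = -3/(16*J))
L + 31*M(-7) = -97 + 31*(-3/16/(-7)) = -97 + 31*(-3/16*(-⅐)) = -97 + 31*(3/112) = -97 + 93/112 = -10771/112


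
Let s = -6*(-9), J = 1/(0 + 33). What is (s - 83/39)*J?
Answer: 2023/1287 ≈ 1.5719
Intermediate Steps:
J = 1/33 ≈ 0.030303
s = 54
(s - 83/39)*J = (54 - 83/39)*(1/33) = (2023/39)*(1/33) = 2023/1287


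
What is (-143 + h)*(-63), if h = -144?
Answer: 18081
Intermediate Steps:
(-143 + h)*(-63) = (-143 - 144)*(-63) = -287*(-63) = 18081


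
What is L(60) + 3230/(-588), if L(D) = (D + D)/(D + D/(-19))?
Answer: -2983/882 ≈ -3.3821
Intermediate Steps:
L(D) = 19/9 (L(D) = (2*D)/(D + D*(-1/19)) = (2*D)/(D - D/19) = (2*D)/((18*D/19)) = (2*D)*(19/(18*D)) = 19/9)
L(60) + 3230/(-588) = 19/9 + 3230/(-588) = 19/9 + 3230*(-1/588) = 19/9 - 1615/294 = -2983/882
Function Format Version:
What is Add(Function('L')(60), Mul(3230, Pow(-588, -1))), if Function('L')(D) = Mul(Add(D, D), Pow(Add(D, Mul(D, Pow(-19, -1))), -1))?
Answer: Rational(-2983, 882) ≈ -3.3821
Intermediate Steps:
Function('L')(D) = Rational(19, 9) (Function('L')(D) = Mul(Mul(2, D), Pow(Add(D, Mul(D, Rational(-1, 19))), -1)) = Mul(Mul(2, D), Pow(Add(D, Mul(Rational(-1, 19), D)), -1)) = Mul(Mul(2, D), Pow(Mul(Rational(18, 19), D), -1)) = Mul(Mul(2, D), Mul(Rational(19, 18), Pow(D, -1))) = Rational(19, 9))
Add(Function('L')(60), Mul(3230, Pow(-588, -1))) = Add(Rational(19, 9), Mul(3230, Pow(-588, -1))) = Add(Rational(19, 9), Mul(3230, Rational(-1, 588))) = Add(Rational(19, 9), Rational(-1615, 294)) = Rational(-2983, 882)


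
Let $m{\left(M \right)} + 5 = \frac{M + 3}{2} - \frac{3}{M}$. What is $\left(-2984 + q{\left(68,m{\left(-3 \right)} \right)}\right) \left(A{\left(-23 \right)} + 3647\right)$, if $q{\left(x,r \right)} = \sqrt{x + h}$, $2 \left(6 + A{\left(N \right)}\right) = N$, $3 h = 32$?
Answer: $-10830428 + \frac{7259 \sqrt{177}}{3} \approx -1.0798 \cdot 10^{7}$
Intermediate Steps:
$h = \frac{32}{3}$ ($h = \frac{1}{3} \cdot 32 = \frac{32}{3} \approx 10.667$)
$A{\left(N \right)} = -6 + \frac{N}{2}$
$m{\left(M \right)} = - \frac{7}{2} + \frac{M}{2} - \frac{3}{M}$ ($m{\left(M \right)} = -5 + \left(\frac{M + 3}{2} - \frac{3}{M}\right) = -5 + \left(\left(3 + M\right) \frac{1}{2} - \frac{3}{M}\right) = -5 - \left(- \frac{3}{2} + \frac{3}{M} - \frac{M}{2}\right) = -5 + \left(\frac{3}{2} + \frac{M}{2} - \frac{3}{M}\right) = - \frac{7}{2} + \frac{M}{2} - \frac{3}{M}$)
$q{\left(x,r \right)} = \sqrt{\frac{32}{3} + x}$ ($q{\left(x,r \right)} = \sqrt{x + \frac{32}{3}} = \sqrt{\frac{32}{3} + x}$)
$\left(-2984 + q{\left(68,m{\left(-3 \right)} \right)}\right) \left(A{\left(-23 \right)} + 3647\right) = \left(-2984 + \frac{\sqrt{96 + 9 \cdot 68}}{3}\right) \left(\left(-6 + \frac{1}{2} \left(-23\right)\right) + 3647\right) = \left(-2984 + \frac{\sqrt{96 + 612}}{3}\right) \left(\left(-6 - \frac{23}{2}\right) + 3647\right) = \left(-2984 + \frac{\sqrt{708}}{3}\right) \left(- \frac{35}{2} + 3647\right) = \left(-2984 + \frac{2 \sqrt{177}}{3}\right) \frac{7259}{2} = -10830428 + \frac{7259 \sqrt{177}}{3}$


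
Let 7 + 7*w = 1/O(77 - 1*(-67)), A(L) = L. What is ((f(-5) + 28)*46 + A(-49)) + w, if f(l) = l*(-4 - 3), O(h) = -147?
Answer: 2930591/1029 ≈ 2848.0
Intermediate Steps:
f(l) = -7*l (f(l) = l*(-7) = -7*l)
w = -1030/1029 (w = -1 + (1/7)/(-147) = -1 + (1/7)*(-1/147) = -1 - 1/1029 = -1030/1029 ≈ -1.0010)
((f(-5) + 28)*46 + A(-49)) + w = ((-7*(-5) + 28)*46 - 49) - 1030/1029 = ((35 + 28)*46 - 49) - 1030/1029 = (63*46 - 49) - 1030/1029 = (2898 - 49) - 1030/1029 = 2849 - 1030/1029 = 2930591/1029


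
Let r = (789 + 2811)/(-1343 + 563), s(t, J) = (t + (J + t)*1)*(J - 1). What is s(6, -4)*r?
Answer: 2400/13 ≈ 184.62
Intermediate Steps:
s(t, J) = (-1 + J)*(J + 2*t) (s(t, J) = (t + (J + t))*(-1 + J) = (J + 2*t)*(-1 + J) = (-1 + J)*(J + 2*t))
r = -60/13 (r = 3600/(-780) = 3600*(-1/780) = -60/13 ≈ -4.6154)
s(6, -4)*r = ((-4)**2 - 1*(-4) - 2*6 + 2*(-4)*6)*(-60/13) = (16 + 4 - 12 - 48)*(-60/13) = -40*(-60/13) = 2400/13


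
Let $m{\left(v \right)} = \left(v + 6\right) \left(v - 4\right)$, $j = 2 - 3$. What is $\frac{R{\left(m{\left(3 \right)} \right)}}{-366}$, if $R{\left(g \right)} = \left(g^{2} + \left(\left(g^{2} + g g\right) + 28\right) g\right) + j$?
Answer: $\frac{815}{183} \approx 4.4536$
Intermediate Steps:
$j = -1$
$m{\left(v \right)} = \left(-4 + v\right) \left(6 + v\right)$ ($m{\left(v \right)} = \left(6 + v\right) \left(-4 + v\right) = \left(-4 + v\right) \left(6 + v\right)$)
$R{\left(g \right)} = -1 + g^{2} + g \left(28 + 2 g^{2}\right)$ ($R{\left(g \right)} = \left(g^{2} + \left(\left(g^{2} + g g\right) + 28\right) g\right) - 1 = \left(g^{2} + \left(\left(g^{2} + g^{2}\right) + 28\right) g\right) - 1 = \left(g^{2} + \left(2 g^{2} + 28\right) g\right) - 1 = \left(g^{2} + \left(28 + 2 g^{2}\right) g\right) - 1 = \left(g^{2} + g \left(28 + 2 g^{2}\right)\right) - 1 = -1 + g^{2} + g \left(28 + 2 g^{2}\right)$)
$\frac{R{\left(m{\left(3 \right)} \right)}}{-366} = \frac{-1 + \left(-24 + 3^{2} + 2 \cdot 3\right)^{2} + 2 \left(-24 + 3^{2} + 2 \cdot 3\right)^{3} + 28 \left(-24 + 3^{2} + 2 \cdot 3\right)}{-366} = \left(-1 + \left(-24 + 9 + 6\right)^{2} + 2 \left(-24 + 9 + 6\right)^{3} + 28 \left(-24 + 9 + 6\right)\right) \left(- \frac{1}{366}\right) = \left(-1 + \left(-9\right)^{2} + 2 \left(-9\right)^{3} + 28 \left(-9\right)\right) \left(- \frac{1}{366}\right) = \left(-1 + 81 + 2 \left(-729\right) - 252\right) \left(- \frac{1}{366}\right) = \left(-1 + 81 - 1458 - 252\right) \left(- \frac{1}{366}\right) = \left(-1630\right) \left(- \frac{1}{366}\right) = \frac{815}{183}$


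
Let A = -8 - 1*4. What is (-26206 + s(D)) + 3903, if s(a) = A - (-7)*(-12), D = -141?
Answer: -22399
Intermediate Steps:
A = -12 (A = -8 - 4 = -12)
s(a) = -96 (s(a) = -12 - (-7)*(-12) = -12 - 1*84 = -12 - 84 = -96)
(-26206 + s(D)) + 3903 = (-26206 - 96) + 3903 = -26302 + 3903 = -22399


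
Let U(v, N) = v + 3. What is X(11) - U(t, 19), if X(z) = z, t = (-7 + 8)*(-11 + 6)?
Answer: 13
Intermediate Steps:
t = -5 (t = 1*(-5) = -5)
U(v, N) = 3 + v
X(11) - U(t, 19) = 11 - (3 - 5) = 11 - 1*(-2) = 11 + 2 = 13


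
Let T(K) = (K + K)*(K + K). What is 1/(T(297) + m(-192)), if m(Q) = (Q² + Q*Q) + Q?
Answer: 1/426372 ≈ 2.3454e-6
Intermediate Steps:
m(Q) = Q + 2*Q² (m(Q) = (Q² + Q²) + Q = 2*Q² + Q = Q + 2*Q²)
T(K) = 4*K² (T(K) = (2*K)*(2*K) = 4*K²)
1/(T(297) + m(-192)) = 1/(4*297² - 192*(1 + 2*(-192))) = 1/(4*88209 - 192*(1 - 384)) = 1/(352836 - 192*(-383)) = 1/(352836 + 73536) = 1/426372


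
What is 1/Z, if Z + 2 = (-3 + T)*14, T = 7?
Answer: 1/54 ≈ 0.018519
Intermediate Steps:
Z = 54 (Z = -2 + (-3 + 7)*14 = -2 + 4*14 = -2 + 56 = 54)
1/Z = 1/54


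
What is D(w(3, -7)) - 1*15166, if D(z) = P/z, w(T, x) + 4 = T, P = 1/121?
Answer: -1835087/121 ≈ -15166.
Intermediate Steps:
P = 1/121 ≈ 0.0082645
w(T, x) = -4 + T
D(z) = 1/(121*z)
D(w(3, -7)) - 1*15166 = 1/(121*(-4 + 3)) - 1*15166 = (1/121)/(-1) - 15166 = (1/121)*(-1) - 15166 = -1/121 - 15166 = -1835087/121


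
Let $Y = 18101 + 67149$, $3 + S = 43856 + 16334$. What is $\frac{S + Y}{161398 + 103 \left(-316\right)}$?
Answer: $\frac{48479}{42950} \approx 1.1287$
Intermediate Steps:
$S = 60187$ ($S = -3 + \left(43856 + 16334\right) = -3 + 60190 = 60187$)
$Y = 85250$
$\frac{S + Y}{161398 + 103 \left(-316\right)} = \frac{60187 + 85250}{161398 + 103 \left(-316\right)} = \frac{145437}{161398 - 32548} = \frac{145437}{128850} = 145437 \cdot \frac{1}{128850} = \frac{48479}{42950}$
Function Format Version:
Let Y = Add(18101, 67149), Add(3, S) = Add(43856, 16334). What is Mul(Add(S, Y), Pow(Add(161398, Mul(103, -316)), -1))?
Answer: Rational(48479, 42950) ≈ 1.1287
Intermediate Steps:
S = 60187 (S = Add(-3, Add(43856, 16334)) = Add(-3, 60190) = 60187)
Y = 85250
Mul(Add(S, Y), Pow(Add(161398, Mul(103, -316)), -1)) = Mul(Add(60187, 85250), Pow(Add(161398, Mul(103, -316)), -1)) = Mul(145437, Pow(Add(161398, -32548), -1)) = Mul(145437, Pow(128850, -1)) = Mul(145437, Rational(1, 128850)) = Rational(48479, 42950)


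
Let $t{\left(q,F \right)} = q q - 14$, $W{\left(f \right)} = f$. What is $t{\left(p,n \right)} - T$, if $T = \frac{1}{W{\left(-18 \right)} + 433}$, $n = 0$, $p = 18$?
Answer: $\frac{128649}{415} \approx 310.0$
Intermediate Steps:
$t{\left(q,F \right)} = -14 + q^{2}$ ($t{\left(q,F \right)} = q^{2} - 14 = -14 + q^{2}$)
$T = \frac{1}{415}$ ($T = \frac{1}{-18 + 433} = \frac{1}{415} \approx 0.0024096$)
$t{\left(p,n \right)} - T = \left(-14 + 18^{2}\right) - \frac{1}{415} = \left(-14 + 324\right) - \frac{1}{415} = 310 - \frac{1}{415} = \frac{128649}{415}$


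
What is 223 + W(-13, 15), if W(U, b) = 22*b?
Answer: 553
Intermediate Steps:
223 + W(-13, 15) = 223 + 22*15 = 223 + 330 = 553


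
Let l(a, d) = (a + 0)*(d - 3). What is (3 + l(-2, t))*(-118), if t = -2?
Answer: -1534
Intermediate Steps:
l(a, d) = a*(-3 + d)
(3 + l(-2, t))*(-118) = (3 - 2*(-3 - 2))*(-118) = (3 - 2*(-5))*(-118) = (3 + 10)*(-118) = 13*(-118) = -1534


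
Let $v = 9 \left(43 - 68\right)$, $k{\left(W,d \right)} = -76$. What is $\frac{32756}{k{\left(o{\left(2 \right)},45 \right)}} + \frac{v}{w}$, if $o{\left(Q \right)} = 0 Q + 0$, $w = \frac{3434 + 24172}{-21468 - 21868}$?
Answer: $- \frac{357931}{4601} \approx -77.794$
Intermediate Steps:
$w = - \frac{13803}{21668}$ ($w = \frac{27606}{-43336} = 27606 \left(- \frac{1}{43336}\right) = - \frac{13803}{21668} \approx -0.63702$)
$o{\left(Q \right)} = 0$ ($o{\left(Q \right)} = 0 + 0 = 0$)
$v = -225$ ($v = 9 \left(-25\right) = -225$)
$\frac{32756}{k{\left(o{\left(2 \right)},45 \right)}} + \frac{v}{w} = \frac{32756}{-76} - \frac{225}{- \frac{13803}{21668}} = 32756 \left(- \frac{1}{76}\right) - - \frac{1625100}{4601} = -431 + \frac{1625100}{4601} = - \frac{357931}{4601}$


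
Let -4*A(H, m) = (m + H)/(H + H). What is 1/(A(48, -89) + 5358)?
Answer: 384/2057513 ≈ 0.00018663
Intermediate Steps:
A(H, m) = -(H + m)/(8*H) (A(H, m) = -(m + H)/(4*(H + H)) = -(H + m)/(4*(2*H)) = -(H + m)*1/(2*H)/4 = -(H + m)/(8*H))
1/(A(48, -89) + 5358) = 1/((1/8)*(-1*48 - 1*(-89))/48 + 5358) = 1/((1/8)*(1/48)*(-48 + 89) + 5358) = 1/((1/8)*(1/48)*41 + 5358) = 1/(41/384 + 5358) = 1/(2057513/384) = 384/2057513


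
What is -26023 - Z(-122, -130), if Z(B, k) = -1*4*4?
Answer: -26007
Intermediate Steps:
Z(B, k) = -16 (Z(B, k) = -4*4 = -16)
-26023 - Z(-122, -130) = -26023 - 1*(-16) = -26023 + 16 = -26007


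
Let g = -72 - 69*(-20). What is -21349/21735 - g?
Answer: -28450729/21735 ≈ -1309.0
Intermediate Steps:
g = 1308 (g = -72 + 1380 = 1308)
-21349/21735 - g = -21349/21735 - 1*1308 = -21349*1/21735 - 1308 = -21349/21735 - 1308 = -28450729/21735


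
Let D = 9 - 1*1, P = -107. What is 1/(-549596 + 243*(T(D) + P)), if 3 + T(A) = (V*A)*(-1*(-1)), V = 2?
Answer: -1/572438 ≈ -1.7469e-6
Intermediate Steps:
D = 8 (D = 9 - 1 = 8)
T(A) = -3 + 2*A (T(A) = -3 + (2*A)*(-1*(-1)) = -3 + (2*A)*1 = -3 + 2*A)
1/(-549596 + 243*(T(D) + P)) = 1/(-549596 + 243*((-3 + 2*8) - 107)) = 1/(-549596 + 243*((-3 + 16) - 107)) = 1/(-549596 + 243*(13 - 107)) = 1/(-549596 + 243*(-94)) = 1/(-549596 - 22842) = 1/(-572438) = -1/572438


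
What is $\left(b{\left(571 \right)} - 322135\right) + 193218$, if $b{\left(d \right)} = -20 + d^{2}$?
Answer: $197104$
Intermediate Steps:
$\left(b{\left(571 \right)} - 322135\right) + 193218 = \left(\left(-20 + 571^{2}\right) - 322135\right) + 193218 = \left(\left(-20 + 326041\right) - 322135\right) + 193218 = \left(326021 - 322135\right) + 193218 = 3886 + 193218 = 197104$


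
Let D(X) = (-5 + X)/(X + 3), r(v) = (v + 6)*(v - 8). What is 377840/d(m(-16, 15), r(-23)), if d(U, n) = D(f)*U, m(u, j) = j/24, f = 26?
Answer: 17531776/21 ≈ 8.3485e+5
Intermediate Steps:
r(v) = (-8 + v)*(6 + v) (r(v) = (6 + v)*(-8 + v) = (-8 + v)*(6 + v))
D(X) = (-5 + X)/(3 + X)
m(u, j) = j/24 (m(u, j) = j*(1/24) = j/24)
d(U, n) = 21*U/29 (d(U, n) = ((-5 + 26)/(3 + 26))*U = (21/29)*U = ((1/29)*21)*U = 21*U/29)
377840/d(m(-16, 15), r(-23)) = 377840/((21*((1/24)*15)/29)) = 377840/(((21/29)*(5/8))) = 377840/(105/232) = 377840*(232/105) = 17531776/21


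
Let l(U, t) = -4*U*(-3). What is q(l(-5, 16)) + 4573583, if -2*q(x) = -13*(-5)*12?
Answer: 4573193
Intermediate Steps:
l(U, t) = 12*U
q(x) = -390 (q(x) = -(-13*(-5))*12/2 = -65*12/2 = -1/2*780 = -390)
q(l(-5, 16)) + 4573583 = -390 + 4573583 = 4573193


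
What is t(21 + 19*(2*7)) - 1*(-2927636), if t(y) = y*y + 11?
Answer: 3010016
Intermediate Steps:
t(y) = 11 + y**2 (t(y) = y**2 + 11 = 11 + y**2)
t(21 + 19*(2*7)) - 1*(-2927636) = (11 + (21 + 19*(2*7))**2) - 1*(-2927636) = (11 + (21 + 19*14)**2) + 2927636 = (11 + (21 + 266)**2) + 2927636 = (11 + 287**2) + 2927636 = (11 + 82369) + 2927636 = 82380 + 2927636 = 3010016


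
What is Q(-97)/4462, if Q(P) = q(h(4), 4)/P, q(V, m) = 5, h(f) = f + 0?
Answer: -5/432814 ≈ -1.1552e-5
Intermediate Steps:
h(f) = f
Q(P) = 5/P
Q(-97)/4462 = (5/(-97))/4462 = (5*(-1/97))*(1/4462) = -5/97*1/4462 = -5/432814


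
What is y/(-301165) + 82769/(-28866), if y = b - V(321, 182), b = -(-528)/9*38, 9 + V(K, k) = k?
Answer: -268671871/93477730 ≈ -2.8742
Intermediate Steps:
V(K, k) = -9 + k
b = 6688/3 (b = -(-528)/9*38 = -12*(-44/9)*38 = (176/3)*38 = 6688/3 ≈ 2229.3)
y = 6169/3 (y = 6688/3 - (-9 + 182) = 6688/3 - 1*173 = 6688/3 - 173 = 6169/3 ≈ 2056.3)
y/(-301165) + 82769/(-28866) = (6169/3)/(-301165) + 82769/(-28866) = (6169/3)*(-1/301165) + 82769*(-1/28866) = -199/29145 - 82769/28866 = -268671871/93477730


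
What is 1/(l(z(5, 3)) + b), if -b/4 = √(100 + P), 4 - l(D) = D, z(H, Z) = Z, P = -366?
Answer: I/(I + 4*√266) ≈ 0.00023491 + 0.015325*I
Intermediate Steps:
l(D) = 4 - D
b = -4*I*√266 (b = -4*√(100 - 366) = -4*I*√266 ≈ -65.238*I)
1/(l(z(5, 3)) + b) = 1/((4 - 1*3) - 4*I*√266) = 1/((4 - 3) - 4*I*√266) = 1/(1 - 4*I*√266)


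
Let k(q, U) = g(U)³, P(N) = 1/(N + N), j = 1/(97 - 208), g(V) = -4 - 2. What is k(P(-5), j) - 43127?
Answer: -43343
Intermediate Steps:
g(V) = -6
j = -1/111 (j = 1/(-111) = -1/111 ≈ -0.0090090)
P(N) = 1/(2*N)
k(q, U) = -216 (k(q, U) = (-6)³ = -216)
k(P(-5), j) - 43127 = -216 - 43127 = -43343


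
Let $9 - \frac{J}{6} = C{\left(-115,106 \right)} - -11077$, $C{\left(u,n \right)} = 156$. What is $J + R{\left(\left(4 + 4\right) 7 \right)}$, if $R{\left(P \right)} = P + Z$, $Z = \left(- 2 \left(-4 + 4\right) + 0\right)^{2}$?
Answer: $-67288$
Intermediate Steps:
$Z = 0$ ($Z = \left(\left(-2\right) 0 + 0\right)^{2} = \left(0 + 0\right)^{2} = 0^{2} = 0$)
$R{\left(P \right)} = P$ ($R{\left(P \right)} = P + 0 = P$)
$J = -67344$ ($J = 54 - 6 \left(156 - -11077\right) = 54 - 6 \left(156 + 11077\right) = 54 - 67398 = -67344$)
$J + R{\left(\left(4 + 4\right) 7 \right)} = -67344 + \left(4 + 4\right) 7 = -67344 + 8 \cdot 7 = -67344 + 56 = -67288$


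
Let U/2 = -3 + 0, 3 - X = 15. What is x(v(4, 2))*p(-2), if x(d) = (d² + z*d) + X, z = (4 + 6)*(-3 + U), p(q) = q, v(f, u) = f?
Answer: 712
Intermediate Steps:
X = -12 (X = 3 - 1*15 = 3 - 15 = -12)
U = -6 (U = 2*(-3 + 0) = 2*(-3) = -6)
z = -90 (z = (4 + 6)*(-3 - 6) = 10*(-9) = -90)
x(d) = -12 + d² - 90*d (x(d) = (d² - 90*d) - 12 = -12 + d² - 90*d)
x(v(4, 2))*p(-2) = (-12 + 4² - 90*4)*(-2) = (-12 + 16 - 360)*(-2) = -356*(-2) = 712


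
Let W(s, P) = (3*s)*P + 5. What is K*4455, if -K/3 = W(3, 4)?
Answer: -547965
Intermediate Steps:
W(s, P) = 5 + 3*P*s (W(s, P) = 3*P*s + 5 = 5 + 3*P*s)
K = -123 (K = -3*(5 + 3*4*3) = -3*(5 + 36) = -3*41 = -123)
K*4455 = -123*4455 = -547965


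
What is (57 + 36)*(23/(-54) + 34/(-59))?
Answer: -98983/1062 ≈ -93.204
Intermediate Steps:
(57 + 36)*(23/(-54) + 34/(-59)) = 93*(23*(-1/54) + 34*(-1/59)) = 93*(-23/54 - 34/59) = 93*(-3193/3186) = -98983/1062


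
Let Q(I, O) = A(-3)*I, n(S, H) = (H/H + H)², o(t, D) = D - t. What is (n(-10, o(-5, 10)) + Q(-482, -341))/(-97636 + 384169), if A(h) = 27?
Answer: -12758/286533 ≈ -0.044525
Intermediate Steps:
n(S, H) = (1 + H)²
Q(I, O) = 27*I
(n(-10, o(-5, 10)) + Q(-482, -341))/(-97636 + 384169) = ((1 + (10 - 1*(-5)))² + 27*(-482))/(-97636 + 384169) = ((1 + (10 + 5))² - 13014)/286533 = ((1 + 15)² - 13014)*(1/286533) = (16² - 13014)*(1/286533) = (256 - 13014)*(1/286533) = -12758*1/286533 = -12758/286533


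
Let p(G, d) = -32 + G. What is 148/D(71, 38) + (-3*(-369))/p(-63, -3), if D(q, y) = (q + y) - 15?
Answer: -44999/4465 ≈ -10.078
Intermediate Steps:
D(q, y) = -15 + q + y
148/D(71, 38) + (-3*(-369))/p(-63, -3) = 148/(-15 + 71 + 38) + (-3*(-369))/(-32 - 63) = 148/94 + 1107/(-95) = 148*(1/94) + 1107*(-1/95) = 74/47 - 1107/95 = -44999/4465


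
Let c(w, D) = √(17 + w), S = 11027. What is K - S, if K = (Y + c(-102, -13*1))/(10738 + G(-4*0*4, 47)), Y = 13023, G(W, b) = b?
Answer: -39637724/3595 + I*√85/10785 ≈ -11026.0 + 0.00085485*I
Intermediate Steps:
K = 4341/3595 + I*√85/10785 (K = (13023 + √(17 - 102))/(10738 + 47) = (13023 + √(-85))/10785 = (13023 + I*√85)*(1/10785) = 4341/3595 + I*√85/10785 ≈ 1.2075 + 0.00085485*I)
K - S = (4341/3595 + I*√85/10785) - 1*11027 = (4341/3595 + I*√85/10785) - 11027 = -39637724/3595 + I*√85/10785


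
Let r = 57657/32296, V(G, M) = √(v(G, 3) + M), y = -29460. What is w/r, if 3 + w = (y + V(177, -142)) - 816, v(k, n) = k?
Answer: -325963528/19219 + 32296*√35/57657 ≈ -16957.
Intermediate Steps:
V(G, M) = √(G + M)
w = -30279 + √35 (w = -3 + ((-29460 + √(177 - 142)) - 816) = -3 + ((-29460 + √35) - 816) = -3 + (-30276 + √35) = -30279 + √35 ≈ -30273.)
r = 57657/32296 (r = 57657*(1/32296) = 57657/32296 ≈ 1.7853)
w/r = (-30279 + √35)/(57657/32296) = (-30279 + √35)*(32296/57657) = -325963528/19219 + 32296*√35/57657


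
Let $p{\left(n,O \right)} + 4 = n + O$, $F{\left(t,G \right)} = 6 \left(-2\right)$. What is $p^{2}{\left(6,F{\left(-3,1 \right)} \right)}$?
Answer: $100$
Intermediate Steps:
$F{\left(t,G \right)} = -12$
$p{\left(n,O \right)} = -4 + O + n$ ($p{\left(n,O \right)} = -4 + \left(n + O\right) = -4 + \left(O + n\right) = -4 + O + n$)
$p^{2}{\left(6,F{\left(-3,1 \right)} \right)} = \left(-4 - 12 + 6\right)^{2} = \left(-10\right)^{2} = 100$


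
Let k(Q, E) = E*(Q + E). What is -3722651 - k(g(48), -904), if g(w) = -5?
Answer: -4544387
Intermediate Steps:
k(Q, E) = E*(E + Q)
-3722651 - k(g(48), -904) = -3722651 - (-904)*(-904 - 5) = -3722651 - (-904)*(-909) = -3722651 - 1*821736 = -3722651 - 821736 = -4544387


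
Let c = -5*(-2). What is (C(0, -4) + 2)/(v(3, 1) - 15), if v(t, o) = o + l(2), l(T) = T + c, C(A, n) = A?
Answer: -1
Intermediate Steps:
c = 10
l(T) = 10 + T (l(T) = T + 10 = 10 + T)
v(t, o) = 12 + o (v(t, o) = o + (10 + 2) = o + 12 = 12 + o)
(C(0, -4) + 2)/(v(3, 1) - 15) = (0 + 2)/((12 + 1) - 15) = 2/(13 - 15) = 2/(-2) = 2*(-½) = -1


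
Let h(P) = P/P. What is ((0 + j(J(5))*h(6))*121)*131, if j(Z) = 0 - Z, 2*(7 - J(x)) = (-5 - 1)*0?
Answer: -110957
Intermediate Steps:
J(x) = 7 (J(x) = 7 - (-5 - 1)*0/2 = 7 - (-3)*0 = 7 - ½*0 = 7 + 0 = 7)
h(P) = 1
j(Z) = -Z
((0 + j(J(5))*h(6))*121)*131 = ((0 - 1*7*1)*121)*131 = ((0 - 7*1)*121)*131 = ((0 - 7)*121)*131 = -7*121*131 = -847*131 = -110957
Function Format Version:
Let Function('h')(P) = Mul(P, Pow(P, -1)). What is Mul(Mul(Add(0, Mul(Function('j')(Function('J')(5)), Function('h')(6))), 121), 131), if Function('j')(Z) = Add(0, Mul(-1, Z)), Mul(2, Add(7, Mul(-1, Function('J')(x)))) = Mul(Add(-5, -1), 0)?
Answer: -110957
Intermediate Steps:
Function('J')(x) = 7 (Function('J')(x) = Add(7, Mul(Rational(-1, 2), Mul(Add(-5, -1), 0))) = Add(7, Mul(Rational(-1, 2), Mul(-6, 0))) = Add(7, Mul(Rational(-1, 2), 0)) = Add(7, 0) = 7)
Function('h')(P) = 1
Function('j')(Z) = Mul(-1, Z)
Mul(Mul(Add(0, Mul(Function('j')(Function('J')(5)), Function('h')(6))), 121), 131) = Mul(Mul(Add(0, Mul(Mul(-1, 7), 1)), 121), 131) = Mul(Mul(Add(0, Mul(-7, 1)), 121), 131) = Mul(Mul(Add(0, -7), 121), 131) = Mul(Mul(-7, 121), 131) = Mul(-847, 131) = -110957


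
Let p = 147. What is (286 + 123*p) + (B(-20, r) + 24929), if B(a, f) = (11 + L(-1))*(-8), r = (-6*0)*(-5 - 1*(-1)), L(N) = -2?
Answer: 43224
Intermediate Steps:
r = 0 (r = 0*(-5 + 1) = 0*(-4) = 0)
B(a, f) = -72 (B(a, f) = (11 - 2)*(-8) = 9*(-8) = -72)
(286 + 123*p) + (B(-20, r) + 24929) = (286 + 123*147) + (-72 + 24929) = (286 + 18081) + 24857 = 18367 + 24857 = 43224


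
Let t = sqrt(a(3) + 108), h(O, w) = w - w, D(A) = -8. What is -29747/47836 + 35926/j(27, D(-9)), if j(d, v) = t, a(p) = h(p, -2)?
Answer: -29747/47836 + 17963*sqrt(3)/9 ≈ 3456.4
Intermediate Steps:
h(O, w) = 0
a(p) = 0
t = 6*sqrt(3) (t = sqrt(0 + 108) = sqrt(108) = 6*sqrt(3) ≈ 10.392)
j(d, v) = 6*sqrt(3)
-29747/47836 + 35926/j(27, D(-9)) = -29747/47836 + 35926/((6*sqrt(3))) = -29747*1/47836 + 35926*(sqrt(3)/18) = -29747/47836 + 17963*sqrt(3)/9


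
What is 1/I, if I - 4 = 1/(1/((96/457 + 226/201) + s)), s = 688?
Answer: 91857/63687622 ≈ 0.0014423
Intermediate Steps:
I = 63687622/91857 (I = 4 + 1/(1/((96/457 + 226/201) + 688)) = 4 + 1/(1/(122578/91857 + 688)) = 4 + 1/(1/(63320194/91857)) = 4 + 1/(91857/63320194) = 4 + 63320194/91857 = 63687622/91857 ≈ 693.33)
1/I = 1/(63687622/91857) = 91857/63687622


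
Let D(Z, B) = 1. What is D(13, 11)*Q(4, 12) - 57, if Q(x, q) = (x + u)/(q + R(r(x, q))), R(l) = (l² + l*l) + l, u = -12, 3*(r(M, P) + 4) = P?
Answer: -173/3 ≈ -57.667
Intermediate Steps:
r(M, P) = -4 + P/3
R(l) = l + 2*l² (R(l) = (l² + l²) + l = 2*l² + l = l + 2*l²)
Q(x, q) = (-12 + x)/(q + (-7 + 2*q/3)*(-4 + q/3)) (Q(x, q) = (x - 12)/(q + (-4 + q/3)*(1 + 2*(-4 + q/3))) = (-12 + x)/(q + (-4 + q/3)*(1 + (-8 + 2*q/3))) = (-12 + x)/(q + (-4 + q/3)*(-7 + 2*q/3)) = (-12 + x)/(q + (-7 + 2*q/3)*(-4 + q/3)))
D(13, 11)*Q(4, 12) - 57 = 1*(9*(-12 + 4)/(2*(126 + 12² - 18*12))) - 57 = 1*((9/2)*(-8)/(126 + 144 - 216)) - 57 = 1*((9/2)*(-8)/54) - 57 = 1*((9/2)*(1/54)*(-8)) - 57 = 1*(-⅔) - 57 = -⅔ - 57 = -173/3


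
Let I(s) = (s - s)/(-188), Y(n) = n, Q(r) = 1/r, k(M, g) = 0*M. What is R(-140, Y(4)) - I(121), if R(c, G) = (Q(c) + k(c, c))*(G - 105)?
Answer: 101/140 ≈ 0.72143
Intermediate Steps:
k(M, g) = 0
I(s) = 0 (I(s) = 0*(-1/188) = 0)
R(c, G) = (-105 + G)/c (R(c, G) = (1/c + 0)*(G - 105) = (-105 + G)/c)
R(-140, Y(4)) - I(121) = (-105 + 4)/(-140) - 1*0 = -1/140*(-101) + 0 = 101/140 + 0 = 101/140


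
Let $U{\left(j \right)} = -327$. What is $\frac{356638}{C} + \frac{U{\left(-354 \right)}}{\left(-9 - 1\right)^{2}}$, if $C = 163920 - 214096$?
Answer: $- \frac{6508919}{627200} \approx -10.378$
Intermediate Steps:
$C = -50176$ ($C = 163920 - 214096 = -50176$)
$\frac{356638}{C} + \frac{U{\left(-354 \right)}}{\left(-9 - 1\right)^{2}} = \frac{356638}{-50176} - \frac{327}{\left(-9 - 1\right)^{2}} = 356638 \left(- \frac{1}{50176}\right) - \frac{327}{\left(-10\right)^{2}} = - \frac{178319}{25088} - \frac{327}{100} = - \frac{6508919}{627200}$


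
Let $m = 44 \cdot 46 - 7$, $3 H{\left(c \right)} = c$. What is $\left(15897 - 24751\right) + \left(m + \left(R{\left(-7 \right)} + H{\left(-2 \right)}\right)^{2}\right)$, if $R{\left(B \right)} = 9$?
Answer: $- \frac{60908}{9} \approx -6767.6$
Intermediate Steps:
$H{\left(c \right)} = \frac{c}{3}$
$m = 2017$ ($m = 2024 - 7 = 2017$)
$\left(15897 - 24751\right) + \left(m + \left(R{\left(-7 \right)} + H{\left(-2 \right)}\right)^{2}\right) = \left(15897 - 24751\right) + \left(2017 + \left(9 + \frac{1}{3} \left(-2\right)\right)^{2}\right) = -8854 + \left(2017 + \left(9 - \frac{2}{3}\right)^{2}\right) = -8854 + \left(2017 + \left(\frac{25}{3}\right)^{2}\right) = -8854 + \left(2017 + \frac{625}{9}\right) = -8854 + \frac{18778}{9} = - \frac{60908}{9}$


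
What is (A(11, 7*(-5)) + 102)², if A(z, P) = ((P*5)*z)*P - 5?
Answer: 4552470784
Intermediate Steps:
A(z, P) = -5 + 5*z*P² (A(z, P) = ((5*P)*z)*P - 5 = (5*P*z)*P - 5 = 5*z*P² - 5 = -5 + 5*z*P²)
(A(11, 7*(-5)) + 102)² = ((-5 + 5*11*(7*(-5))²) + 102)² = ((-5 + 5*11*(-35)²) + 102)² = ((-5 + 5*11*1225) + 102)² = ((-5 + 67375) + 102)² = (67370 + 102)² = 67472² = 4552470784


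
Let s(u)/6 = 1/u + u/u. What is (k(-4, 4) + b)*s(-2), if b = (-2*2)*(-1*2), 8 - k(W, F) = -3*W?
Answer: 12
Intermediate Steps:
k(W, F) = 8 + 3*W (k(W, F) = 8 - (-3)*W = 8 + 3*W)
s(u) = 6 + 6/u (s(u) = 6*(1/u + u/u) = 6*(1/u + 1) = 6*(1 + 1/u) = 6 + 6/u)
b = 8 (b = -4*(-2) = 8)
(k(-4, 4) + b)*s(-2) = ((8 + 3*(-4)) + 8)*(6 + 6/(-2)) = ((8 - 12) + 8)*(6 + 6*(-½)) = (-4 + 8)*(6 - 3) = 4*3 = 12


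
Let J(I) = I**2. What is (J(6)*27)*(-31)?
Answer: -30132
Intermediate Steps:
(J(6)*27)*(-31) = (6**2*27)*(-31) = (36*27)*(-31) = 972*(-31) = -30132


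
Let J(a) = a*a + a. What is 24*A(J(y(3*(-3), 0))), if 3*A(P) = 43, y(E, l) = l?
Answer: 344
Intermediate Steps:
J(a) = a + a² (J(a) = a² + a = a + a²)
A(P) = 43/3 (A(P) = (⅓)*43 = 43/3)
24*A(J(y(3*(-3), 0))) = 24*(43/3) = 344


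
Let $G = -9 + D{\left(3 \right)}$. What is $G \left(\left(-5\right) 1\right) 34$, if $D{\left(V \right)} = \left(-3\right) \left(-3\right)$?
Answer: $0$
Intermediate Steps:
$D{\left(V \right)} = 9$
$G = 0$ ($G = -9 + 9 = 0$)
$G \left(\left(-5\right) 1\right) 34 = 0 \left(\left(-5\right) 1\right) 34 = 0 \left(-5\right) 34 = 0 \cdot 34 = 0$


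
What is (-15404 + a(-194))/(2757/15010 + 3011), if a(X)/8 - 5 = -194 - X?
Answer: -230613640/45197867 ≈ -5.1023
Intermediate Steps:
a(X) = -1512 - 8*X (a(X) = 40 + 8*(-194 - X) = 40 + (-1552 - 8*X) = -1512 - 8*X)
(-15404 + a(-194))/(2757/15010 + 3011) = (-15404 + (-1512 - 8*(-194)))/(2757/15010 + 3011) = (-15404 + (-1512 + 1552))/(2757*(1/15010) + 3011) = (-15404 + 40)/(2757/15010 + 3011) = -15364/45197867/15010 = -15364*15010/45197867 = -230613640/45197867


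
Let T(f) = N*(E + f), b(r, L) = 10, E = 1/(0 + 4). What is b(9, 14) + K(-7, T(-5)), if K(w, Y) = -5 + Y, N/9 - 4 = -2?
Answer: -161/2 ≈ -80.500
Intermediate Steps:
E = ¼ (E = 1/4 = ¼ ≈ 0.25000)
N = 18 (N = 36 + 9*(-2) = 36 - 18 = 18)
T(f) = 9/2 + 18*f (T(f) = 18*(¼ + f) = 9/2 + 18*f)
b(9, 14) + K(-7, T(-5)) = 10 + (-5 + (9/2 + 18*(-5))) = 10 + (-5 + (9/2 - 90)) = 10 + (-5 - 171/2) = 10 - 181/2 = -161/2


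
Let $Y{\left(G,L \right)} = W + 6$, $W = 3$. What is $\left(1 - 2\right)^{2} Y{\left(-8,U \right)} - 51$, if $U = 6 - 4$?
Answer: $-42$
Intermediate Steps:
$U = 2$ ($U = 6 - 4 = 2$)
$Y{\left(G,L \right)} = 9$ ($Y{\left(G,L \right)} = 3 + 6 = 9$)
$\left(1 - 2\right)^{2} Y{\left(-8,U \right)} - 51 = \left(1 - 2\right)^{2} \cdot 9 - 51 = \left(-1\right)^{2} \cdot 9 - 51 = 1 \cdot 9 - 51 = 9 - 51 = -42$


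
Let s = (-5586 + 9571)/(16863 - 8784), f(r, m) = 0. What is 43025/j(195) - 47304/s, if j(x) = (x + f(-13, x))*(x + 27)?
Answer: -3308785049603/34502130 ≈ -95901.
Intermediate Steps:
s = 3985/8079 ≈ 0.49325
j(x) = x*(27 + x) (j(x) = (x + 0)*(x + 27) = x*(27 + x))
43025/j(195) - 47304/s = 43025/((195*(27 + 195))) - 47304/3985/8079 = 43025/((195*222)) - 47304*8079/3985 = 43025/43290 - 382169016/3985 = 43025*(1/43290) - 382169016/3985 = 8605/8658 - 382169016/3985 = -3308785049603/34502130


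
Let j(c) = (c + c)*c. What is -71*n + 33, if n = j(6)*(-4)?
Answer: 20481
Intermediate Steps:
j(c) = 2*c² (j(c) = (2*c)*c = 2*c²)
n = -288 (n = (2*6²)*(-4) = (2*36)*(-4) = 72*(-4) = -288)
-71*n + 33 = -71*(-288) + 33 = 20448 + 33 = 20481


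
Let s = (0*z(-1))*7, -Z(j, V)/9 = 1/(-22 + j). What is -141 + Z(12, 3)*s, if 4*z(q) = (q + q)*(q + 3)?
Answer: -141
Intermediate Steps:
z(q) = q*(3 + q)/2 (z(q) = ((q + q)*(q + 3))/4 = ((2*q)*(3 + q))/4 = (2*q*(3 + q))/4 = q*(3 + q)/2)
Z(j, V) = -9/(-22 + j)
s = 0 (s = (0*((1/2)*(-1)*(3 - 1)))*7 = (0*((1/2)*(-1)*2))*7 = (0*(-1))*7 = 0*7 = 0)
-141 + Z(12, 3)*s = -141 - 9/(-22 + 12)*0 = -141 - 9/(-10)*0 = -141 - 9*(-1/10)*0 = -141 + (9/10)*0 = -141 + 0 = -141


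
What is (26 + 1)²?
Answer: 729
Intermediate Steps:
(26 + 1)² = 27² = 729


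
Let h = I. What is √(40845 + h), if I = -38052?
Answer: 7*√57 ≈ 52.849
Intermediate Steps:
h = -38052
√(40845 + h) = √(40845 - 38052) = √2793 = 7*√57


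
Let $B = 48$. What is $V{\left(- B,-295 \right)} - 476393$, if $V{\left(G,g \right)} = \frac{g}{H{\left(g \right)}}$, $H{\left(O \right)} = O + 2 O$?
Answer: $- \frac{1429178}{3} \approx -4.7639 \cdot 10^{5}$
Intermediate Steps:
$H{\left(O \right)} = 3 O$
$V{\left(G,g \right)} = \frac{1}{3}$ ($V{\left(G,g \right)} = \frac{g}{3 g} = g \frac{1}{3 g} = \frac{1}{3}$)
$V{\left(- B,-295 \right)} - 476393 = \frac{1}{3} - 476393 = - \frac{1429178}{3}$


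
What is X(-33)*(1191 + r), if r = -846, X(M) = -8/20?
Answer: -138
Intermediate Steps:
X(M) = -⅖ (X(M) = -8*1/20 = -⅖)
X(-33)*(1191 + r) = -2*(1191 - 846)/5 = -⅖*345 = -138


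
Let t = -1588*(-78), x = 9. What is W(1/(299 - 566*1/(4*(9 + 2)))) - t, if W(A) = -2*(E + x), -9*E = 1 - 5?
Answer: -1114946/9 ≈ -1.2388e+5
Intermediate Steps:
t = 123864
E = 4/9 (E = -(1 - 5)/9 = -⅑*(-4) = 4/9 ≈ 0.44444)
W(A) = -170/9 (W(A) = -2*(4/9 + 9) = -2*85/9 = -170/9)
W(1/(299 - 566*1/(4*(9 + 2)))) - t = -170/9 - 1*123864 = -170/9 - 123864 = -1114946/9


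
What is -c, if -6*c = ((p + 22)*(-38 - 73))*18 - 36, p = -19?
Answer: -1005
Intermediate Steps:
c = 1005 (c = -(((-19 + 22)*(-38 - 73))*18 - 36)/6 = -((3*(-111))*18 - 36)/6 = -(-333*18 - 36)/6 = -(-5994 - 36)/6 = -1/6*(-6030) = 1005)
-c = -1*1005 = -1005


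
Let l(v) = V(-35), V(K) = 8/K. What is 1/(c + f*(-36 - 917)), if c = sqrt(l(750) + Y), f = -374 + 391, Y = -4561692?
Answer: -567035/9346193263 - 2*I*sqrt(1397018245)/9346193263 ≈ -6.067e-5 - 7.9983e-6*I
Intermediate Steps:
f = 17
l(v) = -8/35 (l(v) = 8/(-35) = 8*(-1/35) = -8/35)
c = 2*I*sqrt(1397018245)/35 (c = sqrt(-8/35 - 4561692) = sqrt(-159659228/35) = 2*I*sqrt(1397018245)/35 ≈ 2135.8*I)
1/(c + f*(-36 - 917)) = 1/(2*I*sqrt(1397018245)/35 + 17*(-36 - 917)) = 1/(2*I*sqrt(1397018245)/35 + 17*(-953)) = 1/(2*I*sqrt(1397018245)/35 - 16201) = 1/(-16201 + 2*I*sqrt(1397018245)/35)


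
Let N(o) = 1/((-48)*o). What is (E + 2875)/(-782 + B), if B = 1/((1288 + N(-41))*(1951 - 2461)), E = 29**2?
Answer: -400318595050/84243579639 ≈ -4.7519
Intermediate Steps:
N(o) = -1/(48*o)
E = 841
B = -328/215456725 (B = 1/((1288 - 1/48/(-41))*(1951 - 2461)) = 1/((1288 - 1/48*(-1/41))*(-510)) = 1/((1288 + 1/1968)*(-510)) = 1/((2534785/1968)*(-510)) = 1/(-215456725/328) = -328/215456725 ≈ -1.5223e-6)
(E + 2875)/(-782 + B) = (841 + 2875)/(-782 - 328/215456725) = 3716/(-168487159278/215456725) = 3716*(-215456725/168487159278) = -400318595050/84243579639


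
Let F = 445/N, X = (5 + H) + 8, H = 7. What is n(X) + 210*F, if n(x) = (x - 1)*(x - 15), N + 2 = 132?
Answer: 10580/13 ≈ 813.85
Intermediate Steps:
N = 130 (N = -2 + 132 = 130)
X = 20 (X = (5 + 7) + 8 = 12 + 8 = 20)
n(x) = (-1 + x)*(-15 + x)
F = 89/26 (F = 445/130 = 445*(1/130) = 89/26 ≈ 3.4231)
n(X) + 210*F = (15 + 20² - 16*20) + 210*(89/26) = (15 + 400 - 320) + 9345/13 = 95 + 9345/13 = 10580/13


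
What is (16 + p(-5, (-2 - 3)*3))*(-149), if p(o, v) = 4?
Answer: -2980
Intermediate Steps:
(16 + p(-5, (-2 - 3)*3))*(-149) = (16 + 4)*(-149) = 20*(-149) = -2980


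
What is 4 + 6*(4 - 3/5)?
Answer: 122/5 ≈ 24.400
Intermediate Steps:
4 + 6*(4 - 3/5) = 4 + 6*(4 - 1*⅗) = 4 + 6*(4 - ⅗) = 4 + 6*(17/5) = 4 + 102/5 = 122/5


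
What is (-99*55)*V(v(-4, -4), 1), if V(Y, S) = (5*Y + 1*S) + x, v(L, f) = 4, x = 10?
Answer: -168795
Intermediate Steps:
V(Y, S) = 10 + S + 5*Y (V(Y, S) = (5*Y + 1*S) + 10 = (5*Y + S) + 10 = (S + 5*Y) + 10 = 10 + S + 5*Y)
(-99*55)*V(v(-4, -4), 1) = (-99*55)*(10 + 1 + 5*4) = -5445*(10 + 1 + 20) = -5445*31 = -168795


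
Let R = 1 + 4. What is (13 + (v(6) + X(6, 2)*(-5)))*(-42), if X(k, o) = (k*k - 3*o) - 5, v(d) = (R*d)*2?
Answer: 2184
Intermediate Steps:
R = 5
v(d) = 10*d (v(d) = (5*d)*2 = 10*d)
X(k, o) = -5 + k² - 3*o (X(k, o) = (k² - 3*o) - 5 = -5 + k² - 3*o)
(13 + (v(6) + X(6, 2)*(-5)))*(-42) = (13 + (10*6 + (-5 + 6² - 3*2)*(-5)))*(-42) = (13 + (60 + (-5 + 36 - 6)*(-5)))*(-42) = (13 + (60 + 25*(-5)))*(-42) = (13 + (60 - 125))*(-42) = (13 - 65)*(-42) = -52*(-42) = 2184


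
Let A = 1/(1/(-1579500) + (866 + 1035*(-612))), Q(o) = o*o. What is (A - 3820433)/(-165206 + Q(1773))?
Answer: -3817067362811018933/2975699225507867323 ≈ -1.2827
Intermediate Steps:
Q(o) = o²
A = -1579500/999119043001 (A = 1/(-1/1579500 + (866 - 633420)) = 1/(-1/1579500 - 632554) = 1/(-999119043001/1579500) = -1579500/999119043001 ≈ -1.5809e-6)
(A - 3820433)/(-165206 + Q(1773)) = (-1579500/999119043001 - 3820433)/(-165206 + 1773²) = -3817067362811018933/(999119043001*(-165206 + 3143529)) = -3817067362811018933/999119043001/2978323 = -3817067362811018933/999119043001*1/2978323 = -3817067362811018933/2975699225507867323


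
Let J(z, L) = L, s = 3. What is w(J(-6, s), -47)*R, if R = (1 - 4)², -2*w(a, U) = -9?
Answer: 81/2 ≈ 40.500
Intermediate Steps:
w(a, U) = 9/2 (w(a, U) = -½*(-9) = 9/2)
R = 9 (R = (-3)² = 9)
w(J(-6, s), -47)*R = (9/2)*9 = 81/2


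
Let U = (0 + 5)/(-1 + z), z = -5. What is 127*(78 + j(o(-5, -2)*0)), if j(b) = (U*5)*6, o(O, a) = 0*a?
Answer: 6731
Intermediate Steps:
o(O, a) = 0
U = -⅚ (U = (0 + 5)/(-1 - 5) = 5/(-6) = 5*(-⅙) = -⅚ ≈ -0.83333)
j(b) = -25 (j(b) = -⅚*5*6 = -25/6*6 = -25)
127*(78 + j(o(-5, -2)*0)) = 127*(78 - 25) = 127*53 = 6731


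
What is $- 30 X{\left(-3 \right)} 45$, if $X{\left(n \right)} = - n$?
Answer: $-4050$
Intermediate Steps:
$- 30 X{\left(-3 \right)} 45 = - 30 \left(\left(-1\right) \left(-3\right)\right) 45 = \left(-30\right) 3 \cdot 45 = \left(-90\right) 45 = -4050$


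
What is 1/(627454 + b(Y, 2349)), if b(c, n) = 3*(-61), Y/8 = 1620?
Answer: 1/627271 ≈ 1.5942e-6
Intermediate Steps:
Y = 12960 (Y = 8*1620 = 12960)
b(c, n) = -183
1/(627454 + b(Y, 2349)) = 1/(627454 - 183) = 1/627271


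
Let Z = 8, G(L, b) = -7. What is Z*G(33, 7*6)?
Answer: -56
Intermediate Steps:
Z*G(33, 7*6) = 8*(-7) = -56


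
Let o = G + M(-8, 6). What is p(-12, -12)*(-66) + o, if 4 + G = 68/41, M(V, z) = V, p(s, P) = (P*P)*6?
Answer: -2338408/41 ≈ -57034.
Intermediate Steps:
p(s, P) = 6*P**2 (p(s, P) = P**2*6 = 6*P**2)
G = -96/41 (G = -4 + 68/41 = -96/41 ≈ -2.3415)
o = -424/41 (o = -96/41 - 8 = -424/41 ≈ -10.341)
p(-12, -12)*(-66) + o = (6*(-12)**2)*(-66) - 424/41 = (6*144)*(-66) - 424/41 = 864*(-66) - 424/41 = -57024 - 424/41 = -2338408/41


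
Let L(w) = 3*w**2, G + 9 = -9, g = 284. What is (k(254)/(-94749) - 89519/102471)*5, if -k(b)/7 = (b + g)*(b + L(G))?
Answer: 258132587725/1078780531 ≈ 239.28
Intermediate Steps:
G = -18 (G = -9 - 9 = -18)
k(b) = -7*(284 + b)*(972 + b) (k(b) = -7*(b + 284)*(b + 3*(-18)**2) = -7*(284 + b)*(b + 3*324) = -7*(284 + b)*(b + 972) = -7*(284 + b)*(972 + b))
(k(254)/(-94749) - 89519/102471)*5 = ((-1932336 - 8792*254 - 7*254**2)/(-94749) - 89519/102471)*5 = ((-1932336 - 2233168 - 7*64516)*(-1/94749) - 89519*1/102471)*5 = ((-1932336 - 2233168 - 451612)*(-1/94749) - 89519/102471)*5 = (-4617116*(-1/94749) - 89519/102471)*5 = (4617116/94749 - 89519/102471)*5 = (51626517545/1078780531)*5 = 258132587725/1078780531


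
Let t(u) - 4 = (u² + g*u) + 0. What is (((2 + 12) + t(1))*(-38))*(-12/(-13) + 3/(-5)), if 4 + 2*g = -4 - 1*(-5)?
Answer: -2793/13 ≈ -214.85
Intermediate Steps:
g = -3/2 (g = -2 + (-4 - 1*(-5))/2 = -2 + (-4 + 5)/2 = -2 + (½)*1 = -2 + ½ = -3/2 ≈ -1.5000)
t(u) = 4 + u² - 3*u/2 (t(u) = 4 + ((u² - 3*u/2) + 0) = 4 + (u² - 3*u/2) = 4 + u² - 3*u/2)
(((2 + 12) + t(1))*(-38))*(-12/(-13) + 3/(-5)) = (((2 + 12) + (4 + 1² - 3/2*1))*(-38))*(-12/(-13) + 3/(-5)) = ((14 + (4 + 1 - 3/2))*(-38))*(-12*(-1/13) + 3*(-⅕)) = ((14 + 7/2)*(-38))*(12/13 - ⅗) = ((35/2)*(-38))*(21/65) = -665*21/65 = -2793/13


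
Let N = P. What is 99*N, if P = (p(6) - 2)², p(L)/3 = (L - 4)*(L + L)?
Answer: 485100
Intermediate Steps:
p(L) = 6*L*(-4 + L) (p(L) = 3*((L - 4)*(L + L)) = 3*((-4 + L)*(2*L)) = 3*(2*L*(-4 + L)) = 6*L*(-4 + L))
P = 4900 (P = (6*6*(-4 + 6) - 2)² = (6*6*2 - 2)² = (72 - 2)² = 70² = 4900)
N = 4900
99*N = 99*4900 = 485100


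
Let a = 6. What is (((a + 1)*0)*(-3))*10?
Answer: 0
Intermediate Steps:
(((a + 1)*0)*(-3))*10 = (((6 + 1)*0)*(-3))*10 = ((7*0)*(-3))*10 = (0*(-3))*10 = 0*10 = 0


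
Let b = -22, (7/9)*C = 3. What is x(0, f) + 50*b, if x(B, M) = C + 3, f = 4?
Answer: -7652/7 ≈ -1093.1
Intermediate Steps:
C = 27/7 (C = (9/7)*3 = 27/7 ≈ 3.8571)
x(B, M) = 48/7 (x(B, M) = 27/7 + 3 = 48/7)
x(0, f) + 50*b = 48/7 + 50*(-22) = 48/7 - 1100 = -7652/7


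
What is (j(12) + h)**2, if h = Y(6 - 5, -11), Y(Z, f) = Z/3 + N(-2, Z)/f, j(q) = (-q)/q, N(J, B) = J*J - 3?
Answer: 625/1089 ≈ 0.57392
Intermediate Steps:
N(J, B) = -3 + J**2 (N(J, B) = J**2 - 3 = -3 + J**2)
j(q) = -1
Y(Z, f) = 1/f + Z/3 (Y(Z, f) = Z/3 + (-3 + (-2)**2)/f = Z*(1/3) + (-3 + 4)/f = Z/3 + 1/f = 1/f + Z/3)
h = 8/33 (h = 1/(-11) + (6 - 5)/3 = -1/11 + (1/3)*1 = -1/11 + 1/3 = 8/33 ≈ 0.24242)
(j(12) + h)**2 = (-1 + 8/33)**2 = (-25/33)**2 = 625/1089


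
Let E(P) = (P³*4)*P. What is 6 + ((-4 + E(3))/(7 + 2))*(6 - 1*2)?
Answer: 1334/9 ≈ 148.22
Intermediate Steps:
E(P) = 4*P⁴ (E(P) = (4*P³)*P = 4*P⁴)
6 + ((-4 + E(3))/(7 + 2))*(6 - 1*2) = 6 + ((-4 + 4*3⁴)/(7 + 2))*(6 - 1*2) = 6 + ((-4 + 4*81)/9)*(6 - 2) = 6 + ((-4 + 324)*(⅑))*4 = 6 + (320*(⅑))*4 = 6 + (320/9)*4 = 6 + 1280/9 = 1334/9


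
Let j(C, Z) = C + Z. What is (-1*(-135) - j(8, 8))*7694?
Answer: 915586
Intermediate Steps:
(-1*(-135) - j(8, 8))*7694 = (-1*(-135) - (8 + 8))*7694 = (135 - 1*16)*7694 = (135 - 16)*7694 = 119*7694 = 915586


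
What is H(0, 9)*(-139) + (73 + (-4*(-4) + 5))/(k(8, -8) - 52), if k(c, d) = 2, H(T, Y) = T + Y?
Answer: -31322/25 ≈ -1252.9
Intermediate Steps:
H(0, 9)*(-139) + (73 + (-4*(-4) + 5))/(k(8, -8) - 52) = (0 + 9)*(-139) + (73 + (-4*(-4) + 5))/(2 - 52) = 9*(-139) + (73 + (16 + 5))/(-50) = -1251 + (73 + 21)*(-1/50) = -1251 + 94*(-1/50) = -1251 - 47/25 = -31322/25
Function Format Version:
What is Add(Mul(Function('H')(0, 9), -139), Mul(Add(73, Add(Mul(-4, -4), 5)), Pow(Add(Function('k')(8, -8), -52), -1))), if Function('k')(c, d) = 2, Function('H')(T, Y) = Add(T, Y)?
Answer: Rational(-31322, 25) ≈ -1252.9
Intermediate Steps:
Add(Mul(Function('H')(0, 9), -139), Mul(Add(73, Add(Mul(-4, -4), 5)), Pow(Add(Function('k')(8, -8), -52), -1))) = Add(Mul(Add(0, 9), -139), Mul(Add(73, Add(Mul(-4, -4), 5)), Pow(Add(2, -52), -1))) = Add(Mul(9, -139), Mul(Add(73, Add(16, 5)), Pow(-50, -1))) = Add(-1251, Mul(Add(73, 21), Rational(-1, 50))) = Add(-1251, Mul(94, Rational(-1, 50))) = Add(-1251, Rational(-47, 25)) = Rational(-31322, 25)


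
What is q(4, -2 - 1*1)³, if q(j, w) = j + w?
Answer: 1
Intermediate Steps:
q(4, -2 - 1*1)³ = (4 + (-2 - 1*1))³ = (4 + (-2 - 1))³ = (4 - 3)³ = 1³ = 1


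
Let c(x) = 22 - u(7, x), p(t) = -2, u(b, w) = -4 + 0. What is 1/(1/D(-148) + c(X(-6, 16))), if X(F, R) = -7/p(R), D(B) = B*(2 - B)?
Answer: 22200/577199 ≈ 0.038462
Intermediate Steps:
u(b, w) = -4
X(F, R) = 7/2 (X(F, R) = -7/(-2) = -7*(-1/2) = 7/2)
c(x) = 26 (c(x) = 22 - 1*(-4) = 22 + 4 = 26)
1/(1/D(-148) + c(X(-6, 16))) = 1/(1/(-148*(2 - 1*(-148))) + 26) = 1/(1/(-148*(2 + 148)) + 26) = 1/(1/(-148*150) + 26) = 1/(1/(-22200) + 26) = 1/(-1/22200 + 26) = 1/(577199/22200) = 22200/577199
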